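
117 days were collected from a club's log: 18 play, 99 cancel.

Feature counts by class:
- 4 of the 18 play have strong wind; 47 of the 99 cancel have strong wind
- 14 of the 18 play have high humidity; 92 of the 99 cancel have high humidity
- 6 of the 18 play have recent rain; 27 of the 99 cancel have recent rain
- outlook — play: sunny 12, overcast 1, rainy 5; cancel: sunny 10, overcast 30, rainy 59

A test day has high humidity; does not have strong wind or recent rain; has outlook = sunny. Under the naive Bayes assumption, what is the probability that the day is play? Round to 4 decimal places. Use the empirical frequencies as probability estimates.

0.5769

play: (18/117) × (14/18) × (14/18) × (12/18) × (12/18) ≈ 0.0413633
cancel: (99/117) × (52/99) × (92/99) × (72/99) × (10/99) ≈ 0.0303412
P(play | x) = 0.0413633 / 0.0717045 ≈ 0.5769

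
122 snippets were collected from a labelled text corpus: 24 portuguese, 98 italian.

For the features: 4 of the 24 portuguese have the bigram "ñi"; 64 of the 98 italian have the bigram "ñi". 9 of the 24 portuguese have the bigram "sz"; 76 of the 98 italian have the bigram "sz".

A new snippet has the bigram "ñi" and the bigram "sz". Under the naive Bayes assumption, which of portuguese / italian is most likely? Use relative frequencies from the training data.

portuguese: (24/122) × (4/24) × (9/24) ≈ 0.0122951
italian: (98/122) × (64/98) × (76/98) ≈ 0.406825
Highest score → italian.

italian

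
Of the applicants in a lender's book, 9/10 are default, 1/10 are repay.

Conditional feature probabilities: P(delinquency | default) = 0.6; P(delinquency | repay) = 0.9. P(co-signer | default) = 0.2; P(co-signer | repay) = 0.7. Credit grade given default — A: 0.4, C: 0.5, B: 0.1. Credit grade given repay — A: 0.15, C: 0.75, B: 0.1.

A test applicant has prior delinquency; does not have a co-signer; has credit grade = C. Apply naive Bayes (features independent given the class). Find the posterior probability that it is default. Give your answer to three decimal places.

0.914

default: 0.9 × 0.6 × (1−0.2) × 0.5 = 0.216
repay: 0.1 × 0.9 × (1−0.7) × 0.75 = 0.02025
P(default | x) = 0.216 / 0.23625 ≈ 0.914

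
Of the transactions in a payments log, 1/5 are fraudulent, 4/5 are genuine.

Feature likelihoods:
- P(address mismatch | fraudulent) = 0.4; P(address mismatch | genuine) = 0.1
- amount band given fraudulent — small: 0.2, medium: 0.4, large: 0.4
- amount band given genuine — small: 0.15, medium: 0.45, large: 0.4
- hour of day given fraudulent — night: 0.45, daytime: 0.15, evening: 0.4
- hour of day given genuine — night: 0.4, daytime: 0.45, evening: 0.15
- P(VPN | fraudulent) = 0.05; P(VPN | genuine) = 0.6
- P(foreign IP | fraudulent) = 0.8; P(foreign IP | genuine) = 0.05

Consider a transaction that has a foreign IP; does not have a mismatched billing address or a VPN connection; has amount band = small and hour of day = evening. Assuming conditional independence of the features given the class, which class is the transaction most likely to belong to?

fraudulent: 0.2 × (1−0.4) × 0.2 × 0.4 × (1−0.05) × 0.8 = 0.007296
genuine: 0.8 × (1−0.1) × 0.15 × 0.15 × (1−0.6) × 0.05 = 0.000324
Highest score → fraudulent.

fraudulent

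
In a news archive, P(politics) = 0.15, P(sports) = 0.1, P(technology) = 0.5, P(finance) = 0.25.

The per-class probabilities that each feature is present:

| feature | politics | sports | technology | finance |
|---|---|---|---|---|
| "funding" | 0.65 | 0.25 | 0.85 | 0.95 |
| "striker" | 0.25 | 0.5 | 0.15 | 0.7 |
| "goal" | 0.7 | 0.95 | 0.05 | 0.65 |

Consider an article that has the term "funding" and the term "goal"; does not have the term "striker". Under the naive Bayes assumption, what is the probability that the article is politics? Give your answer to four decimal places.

politics: 0.15 × 0.65 × (1−0.25) × 0.7 = 0.0511875
sports: 0.1 × 0.25 × (1−0.5) × 0.95 = 0.011875
technology: 0.5 × 0.85 × (1−0.15) × 0.05 = 0.0180625
finance: 0.25 × 0.95 × (1−0.7) × 0.65 = 0.0463125
P(politics | x) = 0.0511875 / 0.1274375 ≈ 0.4017

0.4017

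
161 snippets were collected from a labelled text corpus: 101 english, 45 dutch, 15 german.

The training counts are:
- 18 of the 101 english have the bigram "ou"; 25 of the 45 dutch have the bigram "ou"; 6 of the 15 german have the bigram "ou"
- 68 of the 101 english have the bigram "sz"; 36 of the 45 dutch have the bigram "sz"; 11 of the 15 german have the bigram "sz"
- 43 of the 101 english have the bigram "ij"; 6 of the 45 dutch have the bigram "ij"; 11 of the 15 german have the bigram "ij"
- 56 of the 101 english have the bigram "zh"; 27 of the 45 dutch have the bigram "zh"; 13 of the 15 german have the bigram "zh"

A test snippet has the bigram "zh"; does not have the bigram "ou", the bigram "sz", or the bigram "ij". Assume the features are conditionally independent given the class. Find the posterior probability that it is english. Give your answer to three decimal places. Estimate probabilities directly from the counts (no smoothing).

english: (101/161) × (83/101) × (33/101) × (58/101) × (56/101) ≈ 0.0536313
dutch: (45/161) × (20/45) × (9/45) × (39/45) × (27/45) ≈ 0.0129193
german: (15/161) × (9/15) × (4/15) × (4/15) × (13/15) ≈ 0.00344513
P(english | x) = 0.0536313 / 0.06999573 ≈ 0.766

0.766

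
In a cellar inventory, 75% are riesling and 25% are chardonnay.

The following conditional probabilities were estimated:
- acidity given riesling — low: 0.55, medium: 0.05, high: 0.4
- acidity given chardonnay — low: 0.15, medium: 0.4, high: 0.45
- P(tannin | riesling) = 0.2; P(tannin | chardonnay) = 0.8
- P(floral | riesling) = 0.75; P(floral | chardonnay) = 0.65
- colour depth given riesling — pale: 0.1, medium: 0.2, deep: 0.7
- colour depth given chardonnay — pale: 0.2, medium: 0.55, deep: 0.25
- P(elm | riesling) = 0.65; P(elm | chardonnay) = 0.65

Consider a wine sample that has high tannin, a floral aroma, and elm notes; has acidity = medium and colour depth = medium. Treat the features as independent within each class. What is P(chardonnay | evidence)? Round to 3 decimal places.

0.962

riesling: 0.75 × 0.05 × 0.2 × 0.75 × 0.2 × 0.65 = 0.00073125
chardonnay: 0.25 × 0.4 × 0.8 × 0.65 × 0.55 × 0.65 = 0.01859
P(chardonnay | x) = 0.01859 / 0.01932125 ≈ 0.962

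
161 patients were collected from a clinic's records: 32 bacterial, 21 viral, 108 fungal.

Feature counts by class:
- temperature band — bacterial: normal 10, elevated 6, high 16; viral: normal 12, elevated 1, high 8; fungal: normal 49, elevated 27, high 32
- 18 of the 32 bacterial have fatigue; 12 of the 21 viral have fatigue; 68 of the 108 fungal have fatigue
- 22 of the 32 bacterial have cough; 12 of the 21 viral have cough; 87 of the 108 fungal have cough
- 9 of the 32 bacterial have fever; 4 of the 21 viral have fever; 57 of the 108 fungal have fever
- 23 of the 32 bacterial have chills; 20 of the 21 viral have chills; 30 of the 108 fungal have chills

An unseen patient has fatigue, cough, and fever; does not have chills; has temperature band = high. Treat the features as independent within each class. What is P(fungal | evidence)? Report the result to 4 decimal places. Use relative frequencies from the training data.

0.9234

bacterial: (32/161) × (16/32) × (18/32) × (22/32) × (9/32) × (9/32) ≈ 0.00304001
viral: (21/161) × (8/21) × (12/21) × (12/21) × (4/21) × (1/21) ≈ 0.000147167
fungal: (108/161) × (32/108) × (68/108) × (87/108) × (57/108) × (78/108) ≈ 0.0384261
P(fungal | x) = 0.0384261 / 0.041613277 ≈ 0.9234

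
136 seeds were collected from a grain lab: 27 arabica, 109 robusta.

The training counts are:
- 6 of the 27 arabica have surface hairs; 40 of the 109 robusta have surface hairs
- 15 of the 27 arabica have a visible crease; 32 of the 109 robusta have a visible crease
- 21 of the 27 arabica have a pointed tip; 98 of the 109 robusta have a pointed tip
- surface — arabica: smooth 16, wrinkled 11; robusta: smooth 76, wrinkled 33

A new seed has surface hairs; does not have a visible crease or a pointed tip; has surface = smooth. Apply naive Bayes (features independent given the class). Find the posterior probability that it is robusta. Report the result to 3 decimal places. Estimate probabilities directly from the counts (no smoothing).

0.850

arabica: (27/136) × (6/27) × (12/27) × (6/27) × (16/27) ≈ 0.0025821
robusta: (109/136) × (40/109) × (77/109) × (11/109) × (76/109) ≈ 0.0146197
P(robusta | x) = 0.0146197 / 0.0172018 ≈ 0.850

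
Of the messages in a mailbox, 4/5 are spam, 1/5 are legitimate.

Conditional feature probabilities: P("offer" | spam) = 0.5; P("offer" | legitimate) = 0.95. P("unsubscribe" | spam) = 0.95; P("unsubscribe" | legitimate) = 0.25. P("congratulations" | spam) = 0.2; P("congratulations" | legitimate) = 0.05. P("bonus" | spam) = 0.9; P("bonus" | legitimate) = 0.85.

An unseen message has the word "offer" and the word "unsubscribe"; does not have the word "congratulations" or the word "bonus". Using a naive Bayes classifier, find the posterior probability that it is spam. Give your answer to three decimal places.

spam: 0.8 × 0.5 × 0.95 × (1−0.2) × (1−0.9) = 0.0304
legitimate: 0.2 × 0.95 × 0.25 × (1−0.05) × (1−0.85) = 0.00676875
P(spam | x) = 0.0304 / 0.03716875 ≈ 0.818

0.818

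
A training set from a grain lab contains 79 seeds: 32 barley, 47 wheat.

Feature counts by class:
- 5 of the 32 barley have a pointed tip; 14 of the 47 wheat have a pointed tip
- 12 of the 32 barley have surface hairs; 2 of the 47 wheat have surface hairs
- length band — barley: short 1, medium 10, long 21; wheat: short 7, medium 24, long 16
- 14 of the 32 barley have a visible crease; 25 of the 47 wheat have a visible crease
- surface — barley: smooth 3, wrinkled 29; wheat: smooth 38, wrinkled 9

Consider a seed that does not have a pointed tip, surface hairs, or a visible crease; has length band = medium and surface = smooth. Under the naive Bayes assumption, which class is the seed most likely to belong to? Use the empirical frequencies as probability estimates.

barley: (32/79) × (27/32) × (20/32) × (10/32) × (18/32) × (3/32) ≈ 0.00352014
wheat: (47/79) × (33/47) × (45/47) × (24/47) × (22/47) × (38/47) ≈ 0.0772904
Highest score → wheat.

wheat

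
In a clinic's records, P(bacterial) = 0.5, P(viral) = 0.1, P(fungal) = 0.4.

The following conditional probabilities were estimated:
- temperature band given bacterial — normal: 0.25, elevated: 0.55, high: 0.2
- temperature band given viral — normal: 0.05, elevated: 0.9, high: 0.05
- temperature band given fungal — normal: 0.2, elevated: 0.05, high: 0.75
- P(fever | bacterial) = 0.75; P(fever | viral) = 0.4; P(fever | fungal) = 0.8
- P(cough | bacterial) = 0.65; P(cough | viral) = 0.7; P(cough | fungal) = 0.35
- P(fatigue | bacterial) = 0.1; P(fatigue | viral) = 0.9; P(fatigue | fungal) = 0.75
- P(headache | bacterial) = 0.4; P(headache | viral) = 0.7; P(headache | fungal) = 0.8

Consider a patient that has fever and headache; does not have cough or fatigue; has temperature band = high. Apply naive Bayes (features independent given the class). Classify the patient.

fungal

bacterial: 0.5 × 0.2 × 0.75 × (1−0.65) × (1−0.1) × 0.4 = 0.00945
viral: 0.1 × 0.05 × 0.4 × (1−0.7) × (1−0.9) × 0.7 = 0.000042
fungal: 0.4 × 0.75 × 0.8 × (1−0.35) × (1−0.75) × 0.8 = 0.0312
Highest score → fungal.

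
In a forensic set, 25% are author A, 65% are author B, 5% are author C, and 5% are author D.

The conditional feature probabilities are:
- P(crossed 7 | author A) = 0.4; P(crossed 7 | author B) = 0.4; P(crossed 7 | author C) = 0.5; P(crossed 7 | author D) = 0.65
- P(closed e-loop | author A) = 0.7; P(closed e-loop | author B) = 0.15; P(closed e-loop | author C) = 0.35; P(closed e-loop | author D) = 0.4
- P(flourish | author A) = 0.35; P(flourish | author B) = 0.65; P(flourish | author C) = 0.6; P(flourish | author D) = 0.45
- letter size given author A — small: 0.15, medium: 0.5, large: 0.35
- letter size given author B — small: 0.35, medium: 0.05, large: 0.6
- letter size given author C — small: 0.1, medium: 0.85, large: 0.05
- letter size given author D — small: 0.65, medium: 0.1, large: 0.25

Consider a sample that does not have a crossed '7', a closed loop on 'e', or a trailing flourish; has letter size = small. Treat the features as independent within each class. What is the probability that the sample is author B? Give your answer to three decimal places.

author A: 0.25 × (1−0.4) × (1−0.7) × (1−0.35) × 0.15 = 0.0043875
author B: 0.65 × (1−0.4) × (1−0.15) × (1−0.65) × 0.35 = 0.04060875
author C: 0.05 × (1−0.5) × (1−0.35) × (1−0.6) × 0.1 = 0.00065
author D: 0.05 × (1−0.65) × (1−0.4) × (1−0.45) × 0.65 = 0.00375375
P(author B | x) = 0.04060875 / 0.0494 ≈ 0.822

0.822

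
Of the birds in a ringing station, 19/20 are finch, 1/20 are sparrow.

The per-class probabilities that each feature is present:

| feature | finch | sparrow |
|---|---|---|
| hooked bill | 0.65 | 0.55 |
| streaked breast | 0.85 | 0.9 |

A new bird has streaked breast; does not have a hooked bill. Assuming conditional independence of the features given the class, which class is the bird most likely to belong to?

finch: 0.95 × (1−0.65) × 0.85 = 0.282625
sparrow: 0.05 × (1−0.55) × 0.9 = 0.02025
Highest score → finch.

finch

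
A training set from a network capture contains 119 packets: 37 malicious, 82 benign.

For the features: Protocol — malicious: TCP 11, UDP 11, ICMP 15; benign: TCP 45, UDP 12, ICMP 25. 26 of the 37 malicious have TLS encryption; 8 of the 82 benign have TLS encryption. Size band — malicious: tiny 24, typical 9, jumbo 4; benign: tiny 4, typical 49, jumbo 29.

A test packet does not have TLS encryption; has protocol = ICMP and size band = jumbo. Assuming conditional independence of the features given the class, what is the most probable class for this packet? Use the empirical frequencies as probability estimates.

benign

malicious: (37/119) × (15/37) × (11/37) × (4/37) ≈ 0.00405129
benign: (82/119) × (25/82) × (74/82) × (29/82) ≈ 0.0670494
Highest score → benign.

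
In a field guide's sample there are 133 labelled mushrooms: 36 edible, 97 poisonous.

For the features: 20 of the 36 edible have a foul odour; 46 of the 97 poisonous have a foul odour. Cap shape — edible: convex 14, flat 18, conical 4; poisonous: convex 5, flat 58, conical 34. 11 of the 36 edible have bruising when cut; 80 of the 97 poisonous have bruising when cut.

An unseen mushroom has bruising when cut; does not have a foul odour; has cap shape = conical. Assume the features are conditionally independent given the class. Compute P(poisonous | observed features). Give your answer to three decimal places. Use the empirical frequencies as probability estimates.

0.964

edible: (36/133) × (16/36) × (4/36) × (11/36) ≈ 0.00408428
poisonous: (97/133) × (51/97) × (34/97) × (80/97) ≈ 0.110852
P(poisonous | x) = 0.110852 / 0.11493628 ≈ 0.964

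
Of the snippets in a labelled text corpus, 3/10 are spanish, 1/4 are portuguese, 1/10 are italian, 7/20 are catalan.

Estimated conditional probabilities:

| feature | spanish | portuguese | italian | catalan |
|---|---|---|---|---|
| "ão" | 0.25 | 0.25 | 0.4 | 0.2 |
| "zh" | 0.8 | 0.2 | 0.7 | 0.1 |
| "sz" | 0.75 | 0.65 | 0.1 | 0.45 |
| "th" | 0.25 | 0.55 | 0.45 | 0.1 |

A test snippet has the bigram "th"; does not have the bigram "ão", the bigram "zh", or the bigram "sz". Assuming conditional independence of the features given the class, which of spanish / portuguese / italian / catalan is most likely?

portuguese

spanish: 0.3 × (1−0.25) × (1−0.8) × (1−0.75) × 0.25 = 0.0028125
portuguese: 0.25 × (1−0.25) × (1−0.2) × (1−0.65) × 0.55 = 0.028875
italian: 0.1 × (1−0.4) × (1−0.7) × (1−0.1) × 0.45 = 0.00729
catalan: 0.35 × (1−0.2) × (1−0.1) × (1−0.45) × 0.1 = 0.01386
Highest score → portuguese.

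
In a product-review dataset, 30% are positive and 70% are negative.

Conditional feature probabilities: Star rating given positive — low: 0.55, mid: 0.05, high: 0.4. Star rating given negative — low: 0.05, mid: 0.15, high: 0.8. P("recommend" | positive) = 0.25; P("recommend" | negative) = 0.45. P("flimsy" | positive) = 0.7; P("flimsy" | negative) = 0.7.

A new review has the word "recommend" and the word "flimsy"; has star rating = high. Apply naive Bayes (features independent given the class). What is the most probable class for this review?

negative

positive: 0.3 × 0.4 × 0.25 × 0.7 = 0.021
negative: 0.7 × 0.8 × 0.45 × 0.7 = 0.1764
Highest score → negative.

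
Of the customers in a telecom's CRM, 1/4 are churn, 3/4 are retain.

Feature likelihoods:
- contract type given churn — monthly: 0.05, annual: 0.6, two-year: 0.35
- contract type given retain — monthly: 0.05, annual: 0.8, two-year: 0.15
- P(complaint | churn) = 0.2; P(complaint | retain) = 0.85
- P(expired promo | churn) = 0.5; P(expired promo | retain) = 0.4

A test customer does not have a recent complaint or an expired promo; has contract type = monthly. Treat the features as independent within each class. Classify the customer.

churn: 0.25 × 0.05 × (1−0.2) × (1−0.5) = 0.005
retain: 0.75 × 0.05 × (1−0.85) × (1−0.4) = 0.003375
Highest score → churn.

churn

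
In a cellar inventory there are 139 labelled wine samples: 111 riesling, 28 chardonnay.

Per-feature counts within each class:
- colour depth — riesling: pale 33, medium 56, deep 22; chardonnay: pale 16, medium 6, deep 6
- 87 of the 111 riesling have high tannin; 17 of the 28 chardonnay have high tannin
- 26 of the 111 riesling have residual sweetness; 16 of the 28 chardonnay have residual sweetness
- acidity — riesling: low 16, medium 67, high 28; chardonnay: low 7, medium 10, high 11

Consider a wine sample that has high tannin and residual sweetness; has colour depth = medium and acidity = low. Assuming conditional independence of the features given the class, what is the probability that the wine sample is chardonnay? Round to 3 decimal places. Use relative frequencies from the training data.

riesling: (111/139) × (56/111) × (87/111) × (26/111) × (16/111) ≈ 0.0106615
chardonnay: (28/139) × (6/28) × (17/28) × (16/28) × (7/28) ≈ 0.00374394
P(chardonnay | x) = 0.00374394 / 0.01440544 ≈ 0.260

0.260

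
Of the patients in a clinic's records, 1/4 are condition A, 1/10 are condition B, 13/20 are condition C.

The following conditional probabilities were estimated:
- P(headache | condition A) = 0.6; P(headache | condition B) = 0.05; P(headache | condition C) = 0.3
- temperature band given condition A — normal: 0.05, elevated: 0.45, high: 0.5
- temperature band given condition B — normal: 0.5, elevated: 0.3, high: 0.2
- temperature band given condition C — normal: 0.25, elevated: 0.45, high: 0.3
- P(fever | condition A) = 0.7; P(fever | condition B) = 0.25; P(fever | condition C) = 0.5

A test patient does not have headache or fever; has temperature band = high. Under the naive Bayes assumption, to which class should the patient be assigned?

condition A: 0.25 × (1−0.6) × 0.5 × (1−0.7) = 0.015
condition B: 0.1 × (1−0.05) × 0.2 × (1−0.25) = 0.01425
condition C: 0.65 × (1−0.3) × 0.3 × (1−0.5) = 0.06825
Highest score → condition C.

condition C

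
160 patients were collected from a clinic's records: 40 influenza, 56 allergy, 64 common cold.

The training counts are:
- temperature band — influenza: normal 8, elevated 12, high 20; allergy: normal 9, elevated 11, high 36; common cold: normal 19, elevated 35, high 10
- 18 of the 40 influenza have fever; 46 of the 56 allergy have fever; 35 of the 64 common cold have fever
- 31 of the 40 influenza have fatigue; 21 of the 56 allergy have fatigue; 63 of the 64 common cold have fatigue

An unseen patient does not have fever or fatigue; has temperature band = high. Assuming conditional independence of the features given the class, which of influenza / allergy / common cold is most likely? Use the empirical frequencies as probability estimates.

allergy

influenza: (40/160) × (20/40) × (22/40) × (9/40) = 0.01546875
allergy: (56/160) × (36/56) × (10/56) × (35/56) ≈ 0.0251116
common cold: (64/160) × (10/64) × (29/64) × (1/64) = 0.0004425048828125
Highest score → allergy.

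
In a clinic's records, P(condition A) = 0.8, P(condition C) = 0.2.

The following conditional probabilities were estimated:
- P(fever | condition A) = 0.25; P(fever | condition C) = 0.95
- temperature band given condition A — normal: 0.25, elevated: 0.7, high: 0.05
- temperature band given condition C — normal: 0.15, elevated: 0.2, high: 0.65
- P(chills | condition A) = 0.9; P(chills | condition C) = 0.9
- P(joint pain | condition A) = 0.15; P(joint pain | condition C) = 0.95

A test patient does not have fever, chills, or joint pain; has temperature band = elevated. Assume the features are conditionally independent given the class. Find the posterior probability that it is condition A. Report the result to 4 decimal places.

condition A: 0.8 × (1−0.25) × 0.7 × (1−0.9) × (1−0.15) = 0.0357
condition C: 0.2 × (1−0.95) × 0.2 × (1−0.9) × (1−0.95) = 0.00001
P(condition A | x) = 0.0357 / 0.03571 ≈ 0.9997

0.9997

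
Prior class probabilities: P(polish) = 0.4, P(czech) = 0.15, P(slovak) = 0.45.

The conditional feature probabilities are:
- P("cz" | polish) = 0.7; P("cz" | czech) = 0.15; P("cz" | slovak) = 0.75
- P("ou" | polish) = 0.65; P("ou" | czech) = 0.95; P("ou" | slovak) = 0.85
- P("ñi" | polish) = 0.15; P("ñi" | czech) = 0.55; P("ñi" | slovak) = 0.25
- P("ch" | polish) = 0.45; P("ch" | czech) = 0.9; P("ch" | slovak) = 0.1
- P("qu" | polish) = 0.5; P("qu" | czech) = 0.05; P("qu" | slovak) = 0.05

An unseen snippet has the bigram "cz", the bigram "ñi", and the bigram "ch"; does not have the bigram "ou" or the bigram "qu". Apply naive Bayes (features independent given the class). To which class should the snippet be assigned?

polish

polish: 0.4 × 0.7 × (1−0.65) × 0.15 × 0.45 × (1−0.5) = 0.0033075
czech: 0.15 × 0.15 × (1−0.95) × 0.55 × 0.9 × (1−0.05) = 0.00052903125
slovak: 0.45 × 0.75 × (1−0.85) × 0.25 × 0.1 × (1−0.05) = 0.00120234375
Highest score → polish.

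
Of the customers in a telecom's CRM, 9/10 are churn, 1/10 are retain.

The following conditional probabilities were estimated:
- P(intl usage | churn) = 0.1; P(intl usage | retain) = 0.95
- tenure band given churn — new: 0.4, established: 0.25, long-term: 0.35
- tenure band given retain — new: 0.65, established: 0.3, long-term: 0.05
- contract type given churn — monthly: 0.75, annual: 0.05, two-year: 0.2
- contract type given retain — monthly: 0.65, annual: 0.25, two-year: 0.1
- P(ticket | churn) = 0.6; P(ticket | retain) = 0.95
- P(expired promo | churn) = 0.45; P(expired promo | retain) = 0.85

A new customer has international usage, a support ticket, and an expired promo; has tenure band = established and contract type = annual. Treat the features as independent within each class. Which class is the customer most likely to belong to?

churn: 0.9 × 0.1 × 0.25 × 0.05 × 0.6 × 0.45 = 0.00030375
retain: 0.1 × 0.95 × 0.3 × 0.25 × 0.95 × 0.85 = 0.0057534375
Highest score → retain.

retain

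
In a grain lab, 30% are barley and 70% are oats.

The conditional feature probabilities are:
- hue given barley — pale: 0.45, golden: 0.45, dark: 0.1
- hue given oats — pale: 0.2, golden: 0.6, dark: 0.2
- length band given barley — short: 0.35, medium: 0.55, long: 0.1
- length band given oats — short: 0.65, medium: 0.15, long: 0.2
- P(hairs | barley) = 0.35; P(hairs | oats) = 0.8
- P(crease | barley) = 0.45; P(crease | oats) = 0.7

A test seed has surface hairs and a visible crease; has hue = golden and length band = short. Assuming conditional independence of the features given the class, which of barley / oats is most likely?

barley: 0.3 × 0.45 × 0.35 × 0.35 × 0.45 = 0.007441875
oats: 0.7 × 0.6 × 0.65 × 0.8 × 0.7 = 0.15288
Highest score → oats.

oats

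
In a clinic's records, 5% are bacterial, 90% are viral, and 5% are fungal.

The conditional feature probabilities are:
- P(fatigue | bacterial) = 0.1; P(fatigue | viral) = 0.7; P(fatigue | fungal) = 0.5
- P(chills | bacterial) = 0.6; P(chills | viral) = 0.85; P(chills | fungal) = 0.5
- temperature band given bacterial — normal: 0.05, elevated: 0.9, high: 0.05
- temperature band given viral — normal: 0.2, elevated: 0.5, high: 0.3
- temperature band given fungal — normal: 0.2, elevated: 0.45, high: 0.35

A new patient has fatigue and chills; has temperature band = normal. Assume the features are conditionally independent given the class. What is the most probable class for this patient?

bacterial: 0.05 × 0.1 × 0.6 × 0.05 = 0.00015
viral: 0.9 × 0.7 × 0.85 × 0.2 = 0.1071
fungal: 0.05 × 0.5 × 0.5 × 0.2 = 0.0025
Highest score → viral.

viral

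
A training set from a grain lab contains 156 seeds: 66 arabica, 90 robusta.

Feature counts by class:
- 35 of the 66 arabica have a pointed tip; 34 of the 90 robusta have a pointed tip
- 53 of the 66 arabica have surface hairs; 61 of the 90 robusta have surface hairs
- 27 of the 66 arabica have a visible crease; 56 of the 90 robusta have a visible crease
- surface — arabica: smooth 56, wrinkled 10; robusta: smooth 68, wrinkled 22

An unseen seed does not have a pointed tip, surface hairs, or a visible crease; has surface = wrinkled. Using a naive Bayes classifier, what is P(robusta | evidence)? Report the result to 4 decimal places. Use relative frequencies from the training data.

arabica: (66/156) × (31/66) × (13/66) × (39/66) × (10/66) ≈ 0.0035044
robusta: (90/156) × (56/90) × (29/90) × (34/90) × (22/90) ≈ 0.0106816
P(robusta | x) = 0.0106816 / 0.014186 ≈ 0.7530

0.7530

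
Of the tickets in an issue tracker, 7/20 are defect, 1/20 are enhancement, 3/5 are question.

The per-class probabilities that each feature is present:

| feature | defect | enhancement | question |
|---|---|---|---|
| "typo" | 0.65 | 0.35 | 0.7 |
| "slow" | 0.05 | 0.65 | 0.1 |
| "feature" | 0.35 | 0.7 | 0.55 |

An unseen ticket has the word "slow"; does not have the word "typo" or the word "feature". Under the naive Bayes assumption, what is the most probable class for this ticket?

question

defect: 0.35 × (1−0.65) × 0.05 × (1−0.35) = 0.00398125
enhancement: 0.05 × (1−0.35) × 0.65 × (1−0.7) = 0.0063375
question: 0.6 × (1−0.7) × 0.1 × (1−0.55) = 0.0081
Highest score → question.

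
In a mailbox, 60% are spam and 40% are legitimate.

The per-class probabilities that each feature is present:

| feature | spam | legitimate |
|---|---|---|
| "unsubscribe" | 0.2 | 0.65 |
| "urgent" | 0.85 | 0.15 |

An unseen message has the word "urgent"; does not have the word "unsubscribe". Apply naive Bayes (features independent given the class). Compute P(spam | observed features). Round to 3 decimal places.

spam: 0.6 × (1−0.2) × 0.85 = 0.408
legitimate: 0.4 × (1−0.65) × 0.15 = 0.021
P(spam | x) = 0.408 / 0.429 ≈ 0.951

0.951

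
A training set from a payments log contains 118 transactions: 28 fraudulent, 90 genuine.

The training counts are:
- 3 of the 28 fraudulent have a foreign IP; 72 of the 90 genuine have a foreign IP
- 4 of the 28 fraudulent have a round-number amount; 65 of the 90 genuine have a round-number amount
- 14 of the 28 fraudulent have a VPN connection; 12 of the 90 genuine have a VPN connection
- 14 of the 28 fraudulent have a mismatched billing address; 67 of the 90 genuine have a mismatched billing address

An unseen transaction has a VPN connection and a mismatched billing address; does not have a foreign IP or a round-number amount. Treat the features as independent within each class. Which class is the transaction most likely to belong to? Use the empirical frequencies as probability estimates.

fraudulent: (28/118) × (25/28) × (24/28) × (14/28) × (14/28) ≈ 0.0453995
genuine: (90/118) × (18/90) × (25/90) × (12/90) × (67/90) ≈ 0.0042059
Highest score → fraudulent.

fraudulent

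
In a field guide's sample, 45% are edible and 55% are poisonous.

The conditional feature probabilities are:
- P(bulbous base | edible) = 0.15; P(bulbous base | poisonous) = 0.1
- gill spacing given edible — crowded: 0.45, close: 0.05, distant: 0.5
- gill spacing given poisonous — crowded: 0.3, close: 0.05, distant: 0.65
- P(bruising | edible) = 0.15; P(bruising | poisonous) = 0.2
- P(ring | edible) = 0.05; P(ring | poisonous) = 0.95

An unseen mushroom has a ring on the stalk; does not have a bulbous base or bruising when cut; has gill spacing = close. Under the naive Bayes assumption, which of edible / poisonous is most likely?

edible: 0.45 × (1−0.15) × 0.05 × (1−0.15) × 0.05 = 0.0008128125
poisonous: 0.55 × (1−0.1) × 0.05 × (1−0.2) × 0.95 = 0.01881
Highest score → poisonous.

poisonous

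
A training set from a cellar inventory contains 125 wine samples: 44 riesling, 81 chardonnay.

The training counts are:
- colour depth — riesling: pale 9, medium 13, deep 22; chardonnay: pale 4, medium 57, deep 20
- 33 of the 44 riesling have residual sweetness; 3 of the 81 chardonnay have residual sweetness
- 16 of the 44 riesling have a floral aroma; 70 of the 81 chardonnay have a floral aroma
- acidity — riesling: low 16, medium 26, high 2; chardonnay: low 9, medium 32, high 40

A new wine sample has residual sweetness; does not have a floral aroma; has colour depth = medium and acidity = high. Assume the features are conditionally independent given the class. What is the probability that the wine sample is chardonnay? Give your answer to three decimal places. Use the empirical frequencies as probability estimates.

riesling: (44/125) × (13/44) × (33/44) × (28/44) × (2/44) ≈ 0.0022562
chardonnay: (81/125) × (57/81) × (3/81) × (11/81) × (40/81) ≈ 0.00113262
P(chardonnay | x) = 0.00113262 / 0.00338882 ≈ 0.334

0.334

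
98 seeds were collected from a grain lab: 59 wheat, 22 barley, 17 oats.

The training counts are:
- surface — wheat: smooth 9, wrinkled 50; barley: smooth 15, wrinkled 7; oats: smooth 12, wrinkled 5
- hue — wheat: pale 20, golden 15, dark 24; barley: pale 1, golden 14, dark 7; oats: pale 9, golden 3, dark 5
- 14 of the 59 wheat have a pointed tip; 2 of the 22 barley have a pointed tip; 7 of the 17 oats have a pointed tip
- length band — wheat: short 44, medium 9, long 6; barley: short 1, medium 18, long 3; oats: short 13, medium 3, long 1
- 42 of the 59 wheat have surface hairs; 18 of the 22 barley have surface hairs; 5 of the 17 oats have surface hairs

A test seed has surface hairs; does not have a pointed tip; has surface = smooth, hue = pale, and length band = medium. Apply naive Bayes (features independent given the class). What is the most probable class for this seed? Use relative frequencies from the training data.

barley

wheat: (59/98) × (9/59) × (20/59) × (45/59) × (9/59) × (42/59) ≈ 0.00257835
barley: (22/98) × (15/22) × (1/22) × (20/22) × (18/22) × (18/22) ≈ 0.00423399
oats: (17/98) × (12/17) × (9/17) × (10/17) × (3/17) × (5/17) ≈ 0.00197922
Highest score → barley.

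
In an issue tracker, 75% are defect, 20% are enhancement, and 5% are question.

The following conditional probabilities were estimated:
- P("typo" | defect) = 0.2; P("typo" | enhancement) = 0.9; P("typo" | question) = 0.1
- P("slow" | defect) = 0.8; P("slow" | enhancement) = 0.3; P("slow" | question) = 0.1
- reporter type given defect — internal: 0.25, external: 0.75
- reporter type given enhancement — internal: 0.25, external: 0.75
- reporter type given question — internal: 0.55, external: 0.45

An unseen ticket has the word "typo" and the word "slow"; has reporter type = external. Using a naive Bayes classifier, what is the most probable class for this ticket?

defect: 0.75 × 0.2 × 0.8 × 0.75 = 0.09
enhancement: 0.2 × 0.9 × 0.3 × 0.75 = 0.0405
question: 0.05 × 0.1 × 0.1 × 0.45 = 0.000225
Highest score → defect.

defect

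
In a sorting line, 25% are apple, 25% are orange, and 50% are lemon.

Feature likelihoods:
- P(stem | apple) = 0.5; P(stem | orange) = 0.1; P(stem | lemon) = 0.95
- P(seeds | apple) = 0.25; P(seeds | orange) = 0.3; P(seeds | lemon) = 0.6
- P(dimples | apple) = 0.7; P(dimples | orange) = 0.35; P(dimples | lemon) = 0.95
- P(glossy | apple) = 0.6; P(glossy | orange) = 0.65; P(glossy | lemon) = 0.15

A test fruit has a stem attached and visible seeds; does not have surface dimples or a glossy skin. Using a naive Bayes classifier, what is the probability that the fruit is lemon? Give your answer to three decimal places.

0.689

apple: 0.25 × 0.5 × 0.25 × (1−0.7) × (1−0.6) = 0.00375
orange: 0.25 × 0.1 × 0.3 × (1−0.35) × (1−0.65) = 0.00170625
lemon: 0.5 × 0.95 × 0.6 × (1−0.95) × (1−0.15) = 0.0121125
P(lemon | x) = 0.0121125 / 0.01756875 ≈ 0.689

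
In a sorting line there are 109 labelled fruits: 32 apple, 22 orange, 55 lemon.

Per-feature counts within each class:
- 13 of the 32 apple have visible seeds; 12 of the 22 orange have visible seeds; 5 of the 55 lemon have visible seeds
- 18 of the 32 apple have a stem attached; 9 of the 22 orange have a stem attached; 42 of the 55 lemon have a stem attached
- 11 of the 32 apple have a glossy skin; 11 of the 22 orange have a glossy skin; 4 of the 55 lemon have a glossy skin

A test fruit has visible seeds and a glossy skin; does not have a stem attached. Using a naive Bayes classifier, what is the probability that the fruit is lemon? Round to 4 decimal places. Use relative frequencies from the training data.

0.0154

apple: (32/109) × (13/32) × (14/32) × (11/32) ≈ 0.0179365
orange: (22/109) × (12/22) × (13/22) × (11/22) ≈ 0.0325271
lemon: (55/109) × (5/55) × (13/55) × (4/55) ≈ 0.000788536
P(lemon | x) = 0.000788536 / 0.051252136 ≈ 0.0154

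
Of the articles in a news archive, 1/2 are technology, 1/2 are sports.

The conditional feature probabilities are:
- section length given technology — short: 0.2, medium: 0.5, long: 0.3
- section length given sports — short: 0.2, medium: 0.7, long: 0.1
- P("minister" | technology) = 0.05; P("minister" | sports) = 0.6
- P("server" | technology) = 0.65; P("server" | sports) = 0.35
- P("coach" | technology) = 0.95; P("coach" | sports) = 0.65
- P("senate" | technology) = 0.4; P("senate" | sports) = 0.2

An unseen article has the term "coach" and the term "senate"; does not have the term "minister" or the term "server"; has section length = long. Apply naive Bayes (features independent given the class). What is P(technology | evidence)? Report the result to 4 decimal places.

0.9181

technology: 0.5 × 0.3 × (1−0.05) × (1−0.65) × 0.95 × 0.4 = 0.0189525
sports: 0.5 × 0.1 × (1−0.6) × (1−0.35) × 0.65 × 0.2 = 0.00169
P(technology | x) = 0.0189525 / 0.0206425 ≈ 0.9181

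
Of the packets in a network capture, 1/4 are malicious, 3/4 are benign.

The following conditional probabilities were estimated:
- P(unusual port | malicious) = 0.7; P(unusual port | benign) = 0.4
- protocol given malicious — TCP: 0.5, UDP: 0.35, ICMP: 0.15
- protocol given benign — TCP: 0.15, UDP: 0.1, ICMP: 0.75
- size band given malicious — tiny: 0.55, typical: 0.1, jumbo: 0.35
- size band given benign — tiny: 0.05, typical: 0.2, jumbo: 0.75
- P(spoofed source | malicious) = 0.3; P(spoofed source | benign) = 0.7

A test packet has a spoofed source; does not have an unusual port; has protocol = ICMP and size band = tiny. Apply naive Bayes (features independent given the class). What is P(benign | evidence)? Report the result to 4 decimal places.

0.8642

malicious: 0.25 × (1−0.7) × 0.15 × 0.55 × 0.3 = 0.00185625
benign: 0.75 × (1−0.4) × 0.75 × 0.05 × 0.7 = 0.0118125
P(benign | x) = 0.0118125 / 0.01366875 ≈ 0.8642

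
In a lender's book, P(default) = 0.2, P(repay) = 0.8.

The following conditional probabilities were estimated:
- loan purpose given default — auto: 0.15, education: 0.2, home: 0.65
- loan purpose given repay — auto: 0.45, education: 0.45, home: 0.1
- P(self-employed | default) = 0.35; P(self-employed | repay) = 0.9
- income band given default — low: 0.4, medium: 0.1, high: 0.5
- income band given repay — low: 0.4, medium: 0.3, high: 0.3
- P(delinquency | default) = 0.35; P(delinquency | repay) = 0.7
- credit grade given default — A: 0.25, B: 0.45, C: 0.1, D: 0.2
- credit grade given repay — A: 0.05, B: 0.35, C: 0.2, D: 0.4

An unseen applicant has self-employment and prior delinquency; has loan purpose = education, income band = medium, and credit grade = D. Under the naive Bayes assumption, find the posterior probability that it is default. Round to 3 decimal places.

default: 0.2 × 0.2 × 0.35 × 0.1 × 0.35 × 0.2 = 0.000098
repay: 0.8 × 0.45 × 0.9 × 0.3 × 0.7 × 0.4 = 0.027216
P(default | x) = 0.000098 / 0.027314 ≈ 0.004

0.004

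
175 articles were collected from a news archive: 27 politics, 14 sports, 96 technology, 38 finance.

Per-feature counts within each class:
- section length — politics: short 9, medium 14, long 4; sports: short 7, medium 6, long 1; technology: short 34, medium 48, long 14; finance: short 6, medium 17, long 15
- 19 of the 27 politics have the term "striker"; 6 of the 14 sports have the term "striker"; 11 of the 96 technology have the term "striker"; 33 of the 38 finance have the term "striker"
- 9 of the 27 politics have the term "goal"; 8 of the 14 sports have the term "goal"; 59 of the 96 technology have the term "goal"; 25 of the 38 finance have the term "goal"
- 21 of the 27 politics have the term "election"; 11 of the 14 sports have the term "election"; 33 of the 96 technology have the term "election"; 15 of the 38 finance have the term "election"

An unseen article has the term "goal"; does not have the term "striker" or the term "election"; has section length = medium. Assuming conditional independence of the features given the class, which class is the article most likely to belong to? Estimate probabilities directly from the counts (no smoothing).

politics: (27/175) × (14/27) × (8/27) × (9/27) × (6/27) ≈ 0.00175583
sports: (14/175) × (6/14) × (8/14) × (8/14) × (3/14) ≈ 0.002399
technology: (96/175) × (48/96) × (85/96) × (59/96) × (63/96) = 0.09794921875
finance: (38/175) × (17/38) × (5/38) × (25/38) × (23/38) ≈ 0.00508977
Highest score → technology.

technology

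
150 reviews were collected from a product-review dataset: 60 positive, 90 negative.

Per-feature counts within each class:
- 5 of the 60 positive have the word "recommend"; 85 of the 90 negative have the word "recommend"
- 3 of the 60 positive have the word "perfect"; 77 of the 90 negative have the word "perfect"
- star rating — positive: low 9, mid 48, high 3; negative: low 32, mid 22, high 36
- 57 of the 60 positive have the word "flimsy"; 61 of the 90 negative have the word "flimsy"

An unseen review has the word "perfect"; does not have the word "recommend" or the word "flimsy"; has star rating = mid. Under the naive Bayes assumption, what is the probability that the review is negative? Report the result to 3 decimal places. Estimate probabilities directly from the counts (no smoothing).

positive: (60/150) × (55/60) × (3/60) × (48/60) × (3/60) ≈ 0.000733333
negative: (90/150) × (5/90) × (77/90) × (22/90) × (29/90) ≈ 0.00224627
P(negative | x) = 0.00224627 / 0.002979603 ≈ 0.754

0.754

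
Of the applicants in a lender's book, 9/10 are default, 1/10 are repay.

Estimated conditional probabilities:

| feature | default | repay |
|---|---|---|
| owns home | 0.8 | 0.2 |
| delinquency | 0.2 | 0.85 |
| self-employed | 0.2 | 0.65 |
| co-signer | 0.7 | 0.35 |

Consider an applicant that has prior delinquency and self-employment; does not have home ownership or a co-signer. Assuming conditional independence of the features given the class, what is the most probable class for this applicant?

repay

default: 0.9 × (1−0.8) × 0.2 × 0.2 × (1−0.7) = 0.00216
repay: 0.1 × (1−0.2) × 0.85 × 0.65 × (1−0.35) = 0.02873
Highest score → repay.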